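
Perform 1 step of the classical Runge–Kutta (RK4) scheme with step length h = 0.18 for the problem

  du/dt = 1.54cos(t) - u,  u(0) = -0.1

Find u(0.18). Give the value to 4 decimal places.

0.1687

RK4: k1 = f(t_n, u_n); k2 = f(t_n + h/2, u_n + (h/2)·k1); k3 = f(t_n + h/2, u_n + (h/2)·k2); k4 = f(t_n + h, u_n + h·k3); u_{n+1} = u_n + (h/6)·(k1 + 2k2 + 2k3 + k4).
t=0.000000, u=-0.100000:
  k1 = f(0.000000, -0.100000) = 1.640000
  k2 = f(0.090000, 0.047600) = 1.486167
  k3 = f(0.090000, 0.033755) = 1.500012
  k4 = f(0.180000, 0.170002) = 1.345117
  u ← -0.100000 + (0.18/6)·(k1 + 2k2 + 2k3 + k4) = 0.168724
u(0.18) ≈ 0.1687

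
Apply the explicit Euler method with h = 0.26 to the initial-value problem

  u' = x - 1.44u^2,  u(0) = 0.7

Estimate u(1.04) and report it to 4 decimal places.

Euler: u_{n+1} = u_n + h·f(x_n, u_n).
x=0.000000, u=0.700000: f=-0.705600 → u ← 0.700000 + 0.26·(-0.705600) = 0.516544
x=0.260000, u=0.516544: f=-0.124217 → u ← 0.516544 + 0.26·(-0.124217) = 0.484247
x=0.520000, u=0.484247: f=0.182326 → u ← 0.484247 + 0.26·0.182326 = 0.531652
x=0.780000, u=0.531652: f=0.372978 → u ← 0.531652 + 0.26·0.372978 = 0.628627
u(1.04) ≈ 0.6286

0.6286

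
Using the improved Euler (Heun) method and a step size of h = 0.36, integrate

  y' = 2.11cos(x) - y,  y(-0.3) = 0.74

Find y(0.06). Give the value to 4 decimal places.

1.1329

Heun: k1 = f(x_n, y_n); k2 = f(x_n + h, y_n + h·k1); y_{n+1} = y_n + (h/2)·(k1 + k2).
x=-0.300000, y=0.740000:
  k1 = f(-0.300000, 0.740000) = 1.275760
  k2 = f(0.060000, 1.199274) = 0.906930
  y ← 0.740000 + (0.36/2)·(1.275760 + 0.906930) = 1.132884
y(0.06) ≈ 1.1329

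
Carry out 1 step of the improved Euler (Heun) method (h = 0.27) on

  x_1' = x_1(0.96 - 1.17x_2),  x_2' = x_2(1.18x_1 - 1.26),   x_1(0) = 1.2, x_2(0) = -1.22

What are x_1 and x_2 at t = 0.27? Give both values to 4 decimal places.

2.2388, -1.4291

Heun on (x_1,x_2): k1 = f(t_n, state_n); k2 = f(t_n + h, state_n + h·k1); state_{n+1} = state_n + (h/2)·(k1 + k2).
0.000000: (1.200000, -1.220000)
  k1 = (2.864880, -0.190320)
  predictor → (1.973518, -1.271386)
  k2 = (4.830228, -1.358795)
  → (2.238840, -1.429131)
(x_1(0.27), x_2(0.27)) ≈ (2.2388, -1.4291)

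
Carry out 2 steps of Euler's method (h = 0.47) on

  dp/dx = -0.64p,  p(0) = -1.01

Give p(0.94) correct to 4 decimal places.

-0.4938

Euler: p_{n+1} = p_n + h·f(x_n, p_n).
x=0.000000, p=-1.010000: f=0.646400 → p ← -1.010000 + 0.47·0.646400 = -0.706192
x=0.470000, p=-0.706192: f=0.451963 → p ← -0.706192 + 0.47·0.451963 = -0.493769
p(0.94) ≈ -0.4938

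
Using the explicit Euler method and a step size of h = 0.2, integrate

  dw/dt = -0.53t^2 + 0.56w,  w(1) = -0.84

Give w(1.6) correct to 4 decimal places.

Euler: w_{n+1} = w_n + h·f(t_n, w_n).
t=1.000000, w=-0.840000: f=-1.000400 → w ← -0.840000 + 0.2·(-1.000400) = -1.040080
t=1.200000, w=-1.040080: f=-1.345645 → w ← -1.040080 + 0.2·(-1.345645) = -1.309209
t=1.400000, w=-1.309209: f=-1.771957 → w ← -1.309209 + 0.2·(-1.771957) = -1.663600
w(1.6) ≈ -1.6636

-1.6636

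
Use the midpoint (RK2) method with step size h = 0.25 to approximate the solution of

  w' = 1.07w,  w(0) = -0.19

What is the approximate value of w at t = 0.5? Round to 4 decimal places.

Midpoint: k1 = f(t_n, w_n); k2 = f(t_n + h/2, w_n + (h/2)·k1); w_{n+1} = w_n + h·k2.
t=0.000000, w=-0.190000:
  k1 = f(0.000000, -0.190000) = -0.203300
  k2 = f(0.125000, -0.215413) = -0.230491
  w ← -0.190000 + 0.25·(-0.230491) = -0.247623
t=0.250000, w=-0.247623:
  k1 = f(0.250000, -0.247623) = -0.264956
  k2 = f(0.375000, -0.280742) = -0.300394
  w ← -0.247623 + 0.25·(-0.300394) = -0.322721
w(0.5) ≈ -0.3227

-0.3227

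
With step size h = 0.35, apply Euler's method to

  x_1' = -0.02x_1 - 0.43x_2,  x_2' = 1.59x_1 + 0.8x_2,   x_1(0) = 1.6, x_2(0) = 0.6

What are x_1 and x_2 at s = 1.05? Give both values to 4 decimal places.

Euler on (x_1,x_2): x_1_{n+1} = x_1_n + h·x_1', x_2_{n+1} = x_2_n + h·x_2'.
0.000000: (1.600000, 0.600000); f=(-0.290000, 3.024000) → (1.498500, 1.658400)
0.350000: (1.498500, 1.658400); f=(-0.743082, 3.709335) → (1.238421, 2.956667)
0.700000: (1.238421, 2.956667); f=(-1.296135, 4.334424) → (0.784774, 4.473716)
(x_1(1.05), x_2(1.05)) ≈ (0.7848, 4.4737)

0.7848, 4.4737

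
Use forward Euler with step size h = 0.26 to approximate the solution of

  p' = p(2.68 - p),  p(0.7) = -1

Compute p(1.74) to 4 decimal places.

-59.1268

Euler: p_{n+1} = p_n + h·f(x_n, p_n).
x=0.700000, p=-1.000000: f=-3.680000 → p ← -1.000000 + 0.26·(-3.680000) = -1.956800
x=0.960000, p=-1.956800: f=-9.073290 → p ← -1.956800 + 0.26·(-9.073290) = -4.315855
x=1.220000, p=-4.315855: f=-30.193101 → p ← -4.315855 + 0.26·(-30.193101) = -12.166062
x=1.480000, p=-12.166062: f=-180.618103 → p ← -12.166062 + 0.26·(-180.618103) = -59.126769
p(1.74) ≈ -59.1268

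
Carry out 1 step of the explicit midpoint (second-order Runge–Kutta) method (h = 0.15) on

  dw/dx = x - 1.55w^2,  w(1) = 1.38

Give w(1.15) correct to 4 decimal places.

1.1874

Midpoint: k1 = f(x_n, w_n); k2 = f(x_n + h/2, w_n + (h/2)·k1); w_{n+1} = w_n + h·k2.
x=1.000000, w=1.380000:
  k1 = f(1.000000, 1.380000) = -1.951820
  k2 = f(1.075000, 1.233613) = -1.283794
  w ← 1.380000 + 0.15·(-1.283794) = 1.187431
w(1.15) ≈ 1.1874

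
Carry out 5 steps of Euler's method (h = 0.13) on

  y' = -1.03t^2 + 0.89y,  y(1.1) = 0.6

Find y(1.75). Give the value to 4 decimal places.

-0.4865

Euler: y_{n+1} = y_n + h·f(t_n, y_n).
t=1.100000, y=0.600000: f=-0.712300 → y ← 0.600000 + 0.13·(-0.712300) = 0.507401
t=1.230000, y=0.507401: f=-1.106700 → y ← 0.507401 + 0.13·(-1.106700) = 0.363530
t=1.360000, y=0.363530: f=-1.581546 → y ← 0.363530 + 0.13·(-1.581546) = 0.157929
t=1.490000, y=0.157929: f=-2.146146 → y ← 0.157929 + 0.13·(-2.146146) = -0.121070
t=1.620000, y=-0.121070: f=-2.810884 → y ← -0.121070 + 0.13·(-2.810884) = -0.486485
y(1.75) ≈ -0.4865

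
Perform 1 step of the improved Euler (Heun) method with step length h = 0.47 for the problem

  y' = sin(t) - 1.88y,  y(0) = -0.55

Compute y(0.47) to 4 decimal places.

-0.1723

Heun: k1 = f(t_n, y_n); k2 = f(t_n + h, y_n + h·k1); y_{n+1} = y_n + (h/2)·(k1 + k2).
t=0.000000, y=-0.550000:
  k1 = f(0.000000, -0.550000) = 1.034000
  k2 = f(0.470000, -0.064020) = 0.573244
  y ← -0.550000 + (0.47/2)·(1.034000 + 0.573244) = -0.172298
y(0.47) ≈ -0.1723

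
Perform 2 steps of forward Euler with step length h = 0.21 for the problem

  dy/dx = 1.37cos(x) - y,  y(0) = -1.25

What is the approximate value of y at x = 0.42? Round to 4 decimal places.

-0.2715

Euler: y_{n+1} = y_n + h·f(x_n, y_n).
x=0.000000, y=-1.250000: f=2.620000 → y ← -1.250000 + 0.21·2.620000 = -0.699800
x=0.210000, y=-0.699800: f=2.039702 → y ← -0.699800 + 0.21·2.039702 = -0.271463
y(0.42) ≈ -0.2715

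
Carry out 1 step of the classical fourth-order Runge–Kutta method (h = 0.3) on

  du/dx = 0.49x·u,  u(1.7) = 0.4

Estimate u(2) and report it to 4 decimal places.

0.5250

RK4: k1 = f(x_n, u_n); k2 = f(x_n + h/2, u_n + (h/2)·k1); k3 = f(x_n + h/2, u_n + (h/2)·k2); k4 = f(x_n + h, u_n + h·k3); u_{n+1} = u_n + (h/6)·(k1 + 2k2 + 2k3 + k4).
x=1.700000, u=0.400000:
  k1 = f(1.700000, 0.400000) = 0.333200
  k2 = f(1.850000, 0.449980) = 0.407907
  k3 = f(1.850000, 0.461186) = 0.418065
  k4 = f(2.000000, 0.525420) = 0.514911
  u ← 0.400000 + (0.3/6)·(k1 + 2k2 + 2k3 + k4) = 0.525003
u(2) ≈ 0.5250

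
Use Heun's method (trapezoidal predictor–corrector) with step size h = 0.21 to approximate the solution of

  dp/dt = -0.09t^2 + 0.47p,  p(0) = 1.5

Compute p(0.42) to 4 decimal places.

Heun: k1 = f(t_n, p_n); k2 = f(t_n + h, p_n + h·k1); p_{n+1} = p_n + (h/2)·(k1 + k2).
t=0.000000, p=1.500000:
  k1 = f(0.000000, 1.500000) = 0.705000
  k2 = f(0.210000, 1.648050) = 0.770614
  p ← 1.500000 + (0.21/2)·(0.705000 + 0.770614) = 1.654940
t=0.210000, p=1.654940:
  k1 = f(0.210000, 1.654940) = 0.773853
  k2 = f(0.420000, 1.817449) = 0.838325
  p ← 1.654940 + (0.21/2)·(0.773853 + 0.838325) = 1.824218
p(0.42) ≈ 1.8242

1.8242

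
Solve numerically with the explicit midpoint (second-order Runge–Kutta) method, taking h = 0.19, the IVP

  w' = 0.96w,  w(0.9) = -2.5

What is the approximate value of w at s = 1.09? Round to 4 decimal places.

Midpoint: k1 = f(s_n, w_n); k2 = f(s_n + h/2, w_n + (h/2)·k1); w_{n+1} = w_n + h·k2.
s=0.900000, w=-2.500000:
  k1 = f(0.900000, -2.500000) = -2.400000
  k2 = f(0.995000, -2.728000) = -2.618880
  w ← -2.500000 + 0.19·(-2.618880) = -2.997587
w(1.09) ≈ -2.9976

-2.9976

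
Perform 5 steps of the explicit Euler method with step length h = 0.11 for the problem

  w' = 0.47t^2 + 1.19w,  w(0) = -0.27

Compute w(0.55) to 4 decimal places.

Euler: w_{n+1} = w_n + h·f(t_n, w_n).
t=0.000000, w=-0.270000: f=-0.321300 → w ← -0.270000 + 0.11·(-0.321300) = -0.305343
t=0.110000, w=-0.305343: f=-0.357671 → w ← -0.305343 + 0.11·(-0.357671) = -0.344687
t=0.220000, w=-0.344687: f=-0.387429 → w ← -0.344687 + 0.11·(-0.387429) = -0.387304
t=0.330000, w=-0.387304: f=-0.409709 → w ← -0.387304 + 0.11·(-0.409709) = -0.432372
t=0.440000, w=-0.432372: f=-0.423531 → w ← -0.432372 + 0.11·(-0.423531) = -0.478960
w(0.55) ≈ -0.4790

-0.4790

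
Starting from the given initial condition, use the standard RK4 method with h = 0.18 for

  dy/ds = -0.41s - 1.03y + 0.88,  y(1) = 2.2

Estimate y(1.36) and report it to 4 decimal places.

RK4: k1 = f(s_n, y_n); k2 = f(s_n + h/2, y_n + (h/2)·k1); k3 = f(s_n + h/2, y_n + (h/2)·k2); k4 = f(s_n + h, y_n + h·k3); y_{n+1} = y_n + (h/6)·(k1 + 2k2 + 2k3 + k4).
s=1.000000, y=2.200000:
  k1 = f(1.000000, 2.200000) = -1.796000
  k2 = f(1.090000, 2.038360) = -1.666411
  k3 = f(1.090000, 2.050023) = -1.678424
  k4 = f(1.180000, 1.897884) = -1.558620
  y ← 2.200000 + (0.18/6)·(k1 + 2k2 + 2k3 + k4) = 1.898671
s=1.180000, y=1.898671:
  k1 = f(1.180000, 1.898671) = -1.559431
  k2 = f(1.270000, 1.758322) = -1.451772
  k3 = f(1.270000, 1.768012) = -1.461752
  k4 = f(1.360000, 1.635556) = -1.362223
  y ← 1.898671 + (0.18/6)·(k1 + 2k2 + 2k3 + k4) = 1.636210
y(1.36) ≈ 1.6362

1.6362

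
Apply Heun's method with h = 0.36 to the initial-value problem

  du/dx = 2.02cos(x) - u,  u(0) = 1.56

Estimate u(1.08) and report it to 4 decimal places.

Heun: k1 = f(x_n, u_n); k2 = f(x_n + h, u_n + h·k1); u_{n+1} = u_n + (h/2)·(k1 + k2).
x=0.000000, u=1.560000:
  k1 = f(0.000000, 1.560000) = 0.460000
  k2 = f(0.360000, 1.725600) = 0.164912
  u ← 1.560000 + (0.36/2)·(0.460000 + 0.164912) = 1.672484
x=0.360000, u=1.672484:
  k1 = f(0.360000, 1.672484) = 0.218027
  k2 = f(0.720000, 1.750974) = -0.232326
  u ← 1.672484 + (0.36/2)·(0.218027 + (-0.232326)) = 1.669910
x=0.720000, u=1.669910:
  k1 = f(0.720000, 1.669910) = -0.151263
  k2 = f(1.080000, 1.615456) = -0.663372
  u ← 1.669910 + (0.36/2)·(-0.151263 + (-0.663372)) = 1.523276
u(1.08) ≈ 1.5233

1.5233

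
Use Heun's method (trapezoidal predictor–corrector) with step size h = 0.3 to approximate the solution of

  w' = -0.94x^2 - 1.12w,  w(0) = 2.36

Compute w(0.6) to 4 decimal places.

Heun: k1 = f(x_n, w_n); k2 = f(x_n + h, w_n + h·k1); w_{n+1} = w_n + (h/2)·(k1 + k2).
x=0.000000, w=2.360000:
  k1 = f(0.000000, 2.360000) = -2.643200
  k2 = f(0.300000, 1.567040) = -1.839685
  w ← 2.360000 + (0.3/2)·(-2.643200 + (-1.839685)) = 1.687567
x=0.300000, w=1.687567:
  k1 = f(0.300000, 1.687567) = -1.974675
  k2 = f(0.600000, 1.095165) = -1.564984
  w ← 1.687567 + (0.3/2)·(-1.974675 + (-1.564984)) = 1.156618
w(0.6) ≈ 1.1566

1.1566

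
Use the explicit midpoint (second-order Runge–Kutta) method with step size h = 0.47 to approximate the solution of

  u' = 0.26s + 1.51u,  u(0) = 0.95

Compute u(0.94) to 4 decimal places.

3.8181

Midpoint: k1 = f(s_n, u_n); k2 = f(s_n + h/2, u_n + (h/2)·k1); u_{n+1} = u_n + h·k2.
s=0.000000, u=0.950000:
  k1 = f(0.000000, 0.950000) = 1.434500
  k2 = f(0.235000, 1.287107) = 2.004632
  u ← 0.950000 + 0.47·2.004632 = 1.892177
s=0.470000, u=1.892177:
  k1 = f(0.470000, 1.892177) = 2.979388
  k2 = f(0.705000, 2.592333) = 4.097723
  u ← 1.892177 + 0.47·4.097723 = 3.818107
u(0.94) ≈ 3.8181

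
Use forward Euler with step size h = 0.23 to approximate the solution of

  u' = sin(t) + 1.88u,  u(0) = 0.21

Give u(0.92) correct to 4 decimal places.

1.2843

Euler: u_{n+1} = u_n + h·f(t_n, u_n).
t=0.000000, u=0.210000: f=0.394800 → u ← 0.210000 + 0.23·0.394800 = 0.300804
t=0.230000, u=0.300804: f=0.793489 → u ← 0.300804 + 0.23·0.793489 = 0.483306
t=0.460000, u=0.483306: f=1.352564 → u ← 0.483306 + 0.23·1.352564 = 0.794396
t=0.690000, u=0.794396: f=2.130002 → u ← 0.794396 + 0.23·2.130002 = 1.284297
u(0.92) ≈ 1.2843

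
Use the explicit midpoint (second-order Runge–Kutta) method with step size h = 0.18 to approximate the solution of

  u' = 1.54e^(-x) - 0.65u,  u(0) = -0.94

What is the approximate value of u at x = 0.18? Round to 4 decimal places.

-0.5993

Midpoint: k1 = f(x_n, u_n); k2 = f(x_n + h/2, u_n + (h/2)·k1); u_{n+1} = u_n + h·k2.
x=0.000000, u=-0.940000:
  k1 = f(0.000000, -0.940000) = 2.151000
  k2 = f(0.090000, -0.746410) = 1.892621
  u ← -0.940000 + 0.18·1.892621 = -0.599328
u(0.18) ≈ -0.5993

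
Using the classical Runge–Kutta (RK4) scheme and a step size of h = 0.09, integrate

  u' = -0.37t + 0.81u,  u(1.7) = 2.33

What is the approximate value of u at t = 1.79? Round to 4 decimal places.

2.4459

RK4: k1 = f(t_n, u_n); k2 = f(t_n + h/2, u_n + (h/2)·k1); k3 = f(t_n + h/2, u_n + (h/2)·k2); k4 = f(t_n + h, u_n + h·k3); u_{n+1} = u_n + (h/6)·(k1 + 2k2 + 2k3 + k4).
t=1.700000, u=2.330000:
  k1 = f(1.700000, 2.330000) = 1.258300
  k2 = f(1.745000, 2.386624) = 1.287515
  k3 = f(1.745000, 2.387938) = 1.288580
  k4 = f(1.790000, 2.445972) = 1.318937
  u ← 2.330000 + (0.09/6)·(k1 + 2k2 + 2k3 + k4) = 2.445941
u(1.79) ≈ 2.4459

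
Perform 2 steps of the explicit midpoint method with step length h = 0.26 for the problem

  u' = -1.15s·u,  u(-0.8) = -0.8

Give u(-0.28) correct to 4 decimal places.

-1.1092

Midpoint: k1 = f(s_n, u_n); k2 = f(s_n + h/2, u_n + (h/2)·k1); u_{n+1} = u_n + h·k2.
s=-0.800000, u=-0.800000:
  k1 = f(-0.800000, -0.800000) = -0.736000
  k2 = f(-0.670000, -0.895680) = -0.690121
  u ← -0.800000 + 0.26·(-0.690121) = -0.979432
s=-0.540000, u=-0.979432:
  k1 = f(-0.540000, -0.979432) = -0.608227
  k2 = f(-0.410000, -1.058501) = -0.499083
  u ← -0.979432 + 0.26·(-0.499083) = -1.109193
u(-0.28) ≈ -1.1092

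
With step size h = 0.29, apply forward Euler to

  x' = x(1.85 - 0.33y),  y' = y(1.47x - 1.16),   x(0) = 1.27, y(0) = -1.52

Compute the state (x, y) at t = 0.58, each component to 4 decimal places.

Euler on (x,y): x_{n+1} = x_n + h·x', y_{n+1} = y_n + h·y'.
0.000000: (1.270000, -1.520000); f=(2.986532, -1.074488) → (2.136094, -1.831602)
0.290000: (2.136094, -1.831602); f=(5.242891, -3.626678) → (3.656533, -2.883338)
(x(0.58), y(0.58)) ≈ (3.6565, -2.8833)

3.6565, -2.8833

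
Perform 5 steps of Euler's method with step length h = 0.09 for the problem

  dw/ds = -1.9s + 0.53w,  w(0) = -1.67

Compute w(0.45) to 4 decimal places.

-2.2696

Euler: w_{n+1} = w_n + h·f(s_n, w_n).
s=0.000000, w=-1.670000: f=-0.885100 → w ← -1.670000 + 0.09·(-0.885100) = -1.749659
s=0.090000, w=-1.749659: f=-1.098319 → w ← -1.749659 + 0.09·(-1.098319) = -1.848508
s=0.180000, w=-1.848508: f=-1.321709 → w ← -1.848508 + 0.09·(-1.321709) = -1.967462
s=0.270000, w=-1.967462: f=-1.555755 → w ← -1.967462 + 0.09·(-1.555755) = -2.107479
s=0.360000, w=-2.107479: f=-1.800964 → w ← -2.107479 + 0.09·(-1.800964) = -2.269566
w(0.45) ≈ -2.2696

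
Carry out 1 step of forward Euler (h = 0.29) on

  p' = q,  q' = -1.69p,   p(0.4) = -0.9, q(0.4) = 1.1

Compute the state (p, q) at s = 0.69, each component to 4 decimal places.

-0.5810, 1.5411

Euler on (p,q): p_{n+1} = p_n + h·p', q_{n+1} = q_n + h·q'.
0.400000: (-0.900000, 1.100000); f=(1.100000, 1.521000) → (-0.581000, 1.541090)
(p(0.69), q(0.69)) ≈ (-0.5810, 1.5411)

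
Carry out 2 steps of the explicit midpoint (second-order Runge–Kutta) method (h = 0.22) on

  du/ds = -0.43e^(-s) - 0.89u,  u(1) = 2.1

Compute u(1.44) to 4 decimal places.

Midpoint: k1 = f(s_n, u_n); k2 = f(s_n + h/2, u_n + (h/2)·k1); u_{n+1} = u_n + h·k2.
s=1.000000, u=2.100000:
  k1 = f(1.000000, 2.100000) = -2.027188
  k2 = f(1.110000, 1.877009) = -1.812249
  u ← 2.100000 + 0.22·(-1.812249) = 1.701305
s=1.220000, u=1.701305:
  k1 = f(1.220000, 1.701305) = -1.641111
  k2 = f(1.330000, 1.520783) = -1.467222
  u ← 1.701305 + 0.22·(-1.467222) = 1.378516
u(1.44) ≈ 1.3785

1.3785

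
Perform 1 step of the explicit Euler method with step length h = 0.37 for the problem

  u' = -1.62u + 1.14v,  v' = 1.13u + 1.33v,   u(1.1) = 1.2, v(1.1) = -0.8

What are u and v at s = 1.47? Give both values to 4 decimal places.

0.1433, -0.6920

Euler on (u,v): u_{n+1} = u_n + h·u', v_{n+1} = v_n + h·v'.
1.100000: (1.200000, -0.800000); f=(-2.856000, 0.292000) → (0.143280, -0.691960)
(u(1.47), v(1.47)) ≈ (0.1433, -0.6920)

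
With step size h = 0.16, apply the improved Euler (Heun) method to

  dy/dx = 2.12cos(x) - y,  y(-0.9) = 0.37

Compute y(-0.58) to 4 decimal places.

0.6985

Heun: k1 = f(x_n, y_n); k2 = f(x_n + h, y_n + h·k1); y_{n+1} = y_n + (h/2)·(k1 + k2).
x=-0.900000, y=0.370000:
  k1 = f(-0.900000, 0.370000) = 0.947813
  k2 = f(-0.740000, 0.521650) = 1.043903
  y ← 0.370000 + (0.16/2)·(0.947813 + 1.043903) = 0.529337
x=-0.740000, y=0.529337:
  k1 = f(-0.740000, 0.529337) = 1.036216
  k2 = f(-0.580000, 0.695132) = 1.078169
  y ← 0.529337 + (0.16/2)·(1.036216 + 1.078169) = 0.698488
y(-0.58) ≈ 0.6985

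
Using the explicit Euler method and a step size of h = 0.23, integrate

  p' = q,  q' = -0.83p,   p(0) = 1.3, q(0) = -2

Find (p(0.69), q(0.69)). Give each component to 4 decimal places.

-0.2310, -2.4702

Euler on (p,q): p_{n+1} = p_n + h·p', q_{n+1} = q_n + h·q'.
0.000000: (1.300000, -2.000000); f=(-2.000000, -1.079000) → (0.840000, -2.248170)
0.230000: (0.840000, -2.248170); f=(-2.248170, -0.697200) → (0.322921, -2.408526)
0.460000: (0.322921, -2.408526); f=(-2.408526, -0.268024) → (-0.231040, -2.470172)
(p(0.69), q(0.69)) ≈ (-0.2310, -2.4702)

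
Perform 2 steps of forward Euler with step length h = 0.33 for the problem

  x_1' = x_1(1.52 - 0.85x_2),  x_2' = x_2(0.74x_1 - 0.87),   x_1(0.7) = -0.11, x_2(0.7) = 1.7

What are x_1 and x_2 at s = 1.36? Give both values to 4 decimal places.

Euler on (x_1,x_2): x_1_{n+1} = x_1_n + h·x_1', x_2_{n+1} = x_2_n + h·x_2'.
0.700000: (-0.110000, 1.700000); f=(-0.008250, -1.617380) → (-0.112723, 1.166265)
1.030000: (-0.112723, 1.166265); f=(-0.059594, -1.111934) → (-0.132388, 0.799326)
(x_1(1.36), x_2(1.36)) ≈ (-0.1324, 0.7993)

-0.1324, 0.7993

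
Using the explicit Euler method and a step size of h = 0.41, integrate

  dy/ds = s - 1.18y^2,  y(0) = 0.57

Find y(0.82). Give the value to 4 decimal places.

0.4985

Euler: y_{n+1} = y_n + h·f(s_n, y_n).
s=0.000000, y=0.570000: f=-0.383382 → y ← 0.570000 + 0.41·(-0.383382) = 0.412813
s=0.410000, y=0.412813: f=0.208910 → y ← 0.412813 + 0.41·0.208910 = 0.498467
y(0.82) ≈ 0.4985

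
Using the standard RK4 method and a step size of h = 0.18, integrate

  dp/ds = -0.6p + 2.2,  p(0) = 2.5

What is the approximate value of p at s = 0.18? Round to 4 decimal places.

2.6194

RK4: k1 = f(s_n, p_n); k2 = f(s_n + h/2, p_n + (h/2)·k1); k3 = f(s_n + h/2, p_n + (h/2)·k2); k4 = f(s_n + h, p_n + h·k3); p_{n+1} = p_n + (h/6)·(k1 + 2k2 + 2k3 + k4).
s=0.000000, p=2.500000:
  k1 = f(0.000000, 2.500000) = 0.700000
  k2 = f(0.090000, 2.563000) = 0.662200
  k3 = f(0.090000, 2.559598) = 0.664241
  k4 = f(0.180000, 2.619563) = 0.628262
  p ← 2.500000 + (0.18/6)·(k1 + 2k2 + 2k3 + k4) = 2.619434
p(0.18) ≈ 2.6194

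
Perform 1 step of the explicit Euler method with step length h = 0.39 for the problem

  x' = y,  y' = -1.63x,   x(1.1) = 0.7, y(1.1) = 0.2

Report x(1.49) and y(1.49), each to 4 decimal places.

Euler on (x,y): x_{n+1} = x_n + h·x', y_{n+1} = y_n + h·y'.
1.100000: (0.700000, 0.200000); f=(0.200000, -1.141000) → (0.778000, -0.244990)
(x(1.49), y(1.49)) ≈ (0.7780, -0.2450)

0.7780, -0.2450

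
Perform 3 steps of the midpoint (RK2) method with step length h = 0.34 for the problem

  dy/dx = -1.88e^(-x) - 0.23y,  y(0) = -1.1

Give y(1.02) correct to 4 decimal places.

-1.9092

Midpoint: k1 = f(x_n, y_n); k2 = f(x_n + h/2, y_n + (h/2)·k1); y_{n+1} = y_n + h·k2.
x=0.000000, y=-1.100000:
  k1 = f(0.000000, -1.100000) = -1.627000
  k2 = f(0.170000, -1.376590) = -1.269474
  y ← -1.100000 + 0.34·(-1.269474) = -1.531621
x=0.340000, y=-1.531621:
  k1 = f(0.340000, -1.531621) = -0.985855
  k2 = f(0.510000, -1.699217) = -0.738112
  y ← -1.531621 + 0.34·(-0.738112) = -1.782579
x=0.680000, y=-1.782579:
  k1 = f(0.680000, -1.782579) = -0.542447
  k2 = f(0.850000, -1.874795) = -0.372337
  y ← -1.782579 + 0.34·(-0.372337) = -1.909174
y(1.02) ≈ -1.9092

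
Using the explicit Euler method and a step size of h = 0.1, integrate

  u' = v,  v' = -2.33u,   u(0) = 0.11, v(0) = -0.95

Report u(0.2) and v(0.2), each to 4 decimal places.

Euler on (u,v): u_{n+1} = u_n + h·u', v_{n+1} = v_n + h·v'.
0.000000: (0.110000, -0.950000); f=(-0.950000, -0.256300) → (0.015000, -0.975630)
0.100000: (0.015000, -0.975630); f=(-0.975630, -0.034950) → (-0.082563, -0.979125)
(u(0.2), v(0.2)) ≈ (-0.0826, -0.9791)

-0.0826, -0.9791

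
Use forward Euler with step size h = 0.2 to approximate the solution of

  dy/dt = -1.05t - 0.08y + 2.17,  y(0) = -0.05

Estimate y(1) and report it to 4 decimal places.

1.6422

Euler: y_{n+1} = y_n + h·f(t_n, y_n).
t=0.000000, y=-0.050000: f=2.174000 → y ← -0.050000 + 0.2·2.174000 = 0.384800
t=0.200000, y=0.384800: f=1.929216 → y ← 0.384800 + 0.2·1.929216 = 0.770643
t=0.400000, y=0.770643: f=1.688349 → y ← 0.770643 + 0.2·1.688349 = 1.108313
t=0.600000, y=1.108313: f=1.451335 → y ← 1.108313 + 0.2·1.451335 = 1.398580
t=0.800000, y=1.398580: f=1.218114 → y ← 1.398580 + 0.2·1.218114 = 1.642203
y(1) ≈ 1.6422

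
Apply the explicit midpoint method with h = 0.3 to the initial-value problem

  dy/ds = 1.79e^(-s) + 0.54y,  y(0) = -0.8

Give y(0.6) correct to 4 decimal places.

Midpoint: k1 = f(s_n, y_n); k2 = f(s_n + h/2, y_n + (h/2)·k1); y_{n+1} = y_n + h·k2.
s=0.000000, y=-0.800000:
  k1 = f(0.000000, -0.800000) = 1.358000
  k2 = f(0.150000, -0.596300) = 1.218665
  y ← -0.800000 + 0.3·1.218665 = -0.434400
s=0.300000, y=-0.434400:
  k1 = f(0.300000, -0.434400) = 1.091488
  k2 = f(0.450000, -0.270677) = 0.995189
  y ← -0.434400 + 0.3·0.995189 = -0.135844
y(0.6) ≈ -0.1358

-0.1358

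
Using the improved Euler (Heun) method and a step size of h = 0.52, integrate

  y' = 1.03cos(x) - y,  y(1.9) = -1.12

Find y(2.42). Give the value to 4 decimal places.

-0.9316

Heun: k1 = f(x_n, y_n); k2 = f(x_n + h, y_n + h·k1); y_{n+1} = y_n + (h/2)·(k1 + k2).
x=1.900000, y=-1.120000:
  k1 = f(1.900000, -1.120000) = 0.787012
  k2 = f(2.420000, -0.710754) = -0.062523
  y ← -1.120000 + (0.52/2)·(0.787012 + (-0.062523)) = -0.931633
y(2.42) ≈ -0.9316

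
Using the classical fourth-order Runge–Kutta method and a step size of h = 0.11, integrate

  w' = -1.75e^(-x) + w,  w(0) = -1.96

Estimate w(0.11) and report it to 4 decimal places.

RK4: k1 = f(x_n, w_n); k2 = f(x_n + h/2, w_n + (h/2)·k1); k3 = f(x_n + h/2, w_n + (h/2)·k2); k4 = f(x_n + h, w_n + h·k3); w_{n+1} = w_n + (h/6)·(k1 + 2k2 + 2k3 + k4).
x=0.000000, w=-1.960000:
  k1 = f(0.000000, -1.960000) = -3.710000
  k2 = f(0.055000, -2.164050) = -3.820399
  k3 = f(0.055000, -2.170122) = -3.826471
  k4 = f(0.110000, -2.380912) = -3.948622
  w ← -1.960000 + (0.11/6)·(k1 + 2k2 + 2k3 + k4) = -2.380793
w(0.11) ≈ -2.3808

-2.3808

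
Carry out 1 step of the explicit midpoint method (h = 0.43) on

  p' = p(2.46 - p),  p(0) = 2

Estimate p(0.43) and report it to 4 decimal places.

Midpoint: k1 = f(s_n, p_n); k2 = f(s_n + h/2, p_n + (h/2)·k1); p_{n+1} = p_n + h·k2.
s=0.000000, p=2.000000:
  k1 = f(0.000000, 2.000000) = 0.920000
  k2 = f(0.215000, 2.197800) = 0.576263
  p ← 2.000000 + 0.43·0.576263 = 2.247793
p(0.43) ≈ 2.2478

2.2478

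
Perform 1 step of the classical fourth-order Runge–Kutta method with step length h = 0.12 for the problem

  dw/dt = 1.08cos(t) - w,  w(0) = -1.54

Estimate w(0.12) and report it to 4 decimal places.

RK4: k1 = f(t_n, w_n); k2 = f(t_n + h/2, w_n + (h/2)·k1); k3 = f(t_n + h/2, w_n + (h/2)·k2); k4 = f(t_n + h, w_n + h·k3); w_{n+1} = w_n + (h/6)·(k1 + 2k2 + 2k3 + k4).
t=0.000000, w=-1.540000:
  k1 = f(0.000000, -1.540000) = 2.620000
  k2 = f(0.060000, -1.382800) = 2.460857
  k3 = f(0.060000, -1.392349) = 2.470405
  k4 = f(0.120000, -1.243551) = 2.315785
  w ← -1.540000 + (0.12/6)·(k1 + 2k2 + 2k3 + k4) = -1.244034
w(0.12) ≈ -1.2440

-1.2440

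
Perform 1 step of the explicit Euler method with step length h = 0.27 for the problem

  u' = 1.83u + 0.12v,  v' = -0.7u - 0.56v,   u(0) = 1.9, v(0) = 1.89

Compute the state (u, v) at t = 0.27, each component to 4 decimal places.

2.9000, 1.2451

Euler on (u,v): u_{n+1} = u_n + h·u', v_{n+1} = v_n + h·v'.
0.000000: (1.900000, 1.890000); f=(3.703800, -2.388400) → (2.900026, 1.245132)
(u(0.27), v(0.27)) ≈ (2.9000, 1.2451)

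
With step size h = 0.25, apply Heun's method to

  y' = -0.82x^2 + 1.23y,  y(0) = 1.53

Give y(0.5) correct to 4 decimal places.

2.7655

Heun: k1 = f(x_n, y_n); k2 = f(x_n + h, y_n + h·k1); y_{n+1} = y_n + (h/2)·(k1 + k2).
x=0.000000, y=1.530000:
  k1 = f(0.000000, 1.530000) = 1.881900
  k2 = f(0.250000, 2.000475) = 2.409334
  y ← 1.530000 + (0.25/2)·(1.881900 + 2.409334) = 2.066404
x=0.250000, y=2.066404:
  k1 = f(0.250000, 2.066404) = 2.490427
  k2 = f(0.500000, 2.689011) = 3.102484
  y ← 2.066404 + (0.25/2)·(2.490427 + 3.102484) = 2.765518
y(0.5) ≈ 2.7655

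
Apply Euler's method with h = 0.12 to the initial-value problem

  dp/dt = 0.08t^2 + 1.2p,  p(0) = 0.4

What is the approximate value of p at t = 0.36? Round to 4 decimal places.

Euler: p_{n+1} = p_n + h·f(t_n, p_n).
t=0.000000, p=0.400000: f=0.480000 → p ← 0.400000 + 0.12·0.480000 = 0.457600
t=0.120000, p=0.457600: f=0.550272 → p ← 0.457600 + 0.12·0.550272 = 0.523633
t=0.240000, p=0.523633: f=0.632967 → p ← 0.523633 + 0.12·0.632967 = 0.599589
p(0.36) ≈ 0.5996

0.5996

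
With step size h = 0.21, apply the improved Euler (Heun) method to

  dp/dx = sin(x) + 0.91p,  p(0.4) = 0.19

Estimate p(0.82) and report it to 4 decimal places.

0.5579

Heun: k1 = f(x_n, p_n); k2 = f(x_n + h, p_n + h·k1); p_{n+1} = p_n + (h/2)·(k1 + k2).
x=0.400000, p=0.190000:
  k1 = f(0.400000, 0.190000) = 0.562318
  k2 = f(0.610000, 0.308087) = 0.853226
  p ← 0.190000 + (0.21/2)·(0.562318 + 0.853226) = 0.338632
x=0.610000, p=0.338632:
  k1 = f(0.610000, 0.338632) = 0.881023
  k2 = f(0.820000, 0.523647) = 1.207665
  p ← 0.338632 + (0.21/2)·(0.881023 + 1.207665) = 0.557944
p(0.82) ≈ 0.5579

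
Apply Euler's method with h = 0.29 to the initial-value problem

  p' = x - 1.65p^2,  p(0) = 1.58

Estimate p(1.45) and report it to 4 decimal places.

0.7756

Euler: p_{n+1} = p_n + h·f(x_n, p_n).
x=0.000000, p=1.580000: f=-4.119060 → p ← 1.580000 + 0.29·(-4.119060) = 0.385473
x=0.290000, p=0.385473: f=0.044828 → p ← 0.385473 + 0.29·0.044828 = 0.398473
x=0.580000, p=0.398473: f=0.318012 → p ← 0.398473 + 0.29·0.318012 = 0.490696
x=0.870000, p=0.490696: f=0.472708 → p ← 0.490696 + 0.29·0.472708 = 0.627782
x=1.160000, p=0.627782: f=0.509719 → p ← 0.627782 + 0.29·0.509719 = 0.775600
p(1.45) ≈ 0.7756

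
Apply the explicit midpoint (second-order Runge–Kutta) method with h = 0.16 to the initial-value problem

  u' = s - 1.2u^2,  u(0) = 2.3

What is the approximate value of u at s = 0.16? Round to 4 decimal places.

Midpoint: k1 = f(s_n, u_n); k2 = f(s_n + h/2, u_n + (h/2)·k1); u_{n+1} = u_n + h·k2.
s=0.000000, u=2.300000:
  k1 = f(0.000000, 2.300000) = -6.348000
  k2 = f(0.080000, 1.792160) = -3.774205
  u ← 2.300000 + 0.16·(-3.774205) = 1.696127
u(0.16) ≈ 1.6961

1.6961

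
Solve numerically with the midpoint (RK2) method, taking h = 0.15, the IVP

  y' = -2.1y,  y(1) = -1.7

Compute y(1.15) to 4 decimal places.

-1.2488

Midpoint: k1 = f(x_n, y_n); k2 = f(x_n + h/2, y_n + (h/2)·k1); y_{n+1} = y_n + h·k2.
x=1.000000, y=-1.700000:
  k1 = f(1.000000, -1.700000) = 3.570000
  k2 = f(1.075000, -1.432250) = 3.007725
  y ← -1.700000 + 0.15·3.007725 = -1.248841
y(1.15) ≈ -1.2488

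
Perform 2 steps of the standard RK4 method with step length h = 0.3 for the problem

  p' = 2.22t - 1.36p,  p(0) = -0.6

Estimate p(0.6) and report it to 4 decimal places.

0.0447

RK4: k1 = f(t_n, p_n); k2 = f(t_n + h/2, p_n + (h/2)·k1); k3 = f(t_n + h/2, p_n + (h/2)·k2); k4 = f(t_n + h, p_n + h·k3); p_{n+1} = p_n + (h/6)·(k1 + 2k2 + 2k3 + k4).
t=0.000000, p=-0.600000:
  k1 = f(0.000000, -0.600000) = 0.816000
  k2 = f(0.150000, -0.477600) = 0.982536
  k3 = f(0.150000, -0.452620) = 0.948563
  k4 = f(0.300000, -0.315431) = 1.094986
  p ← -0.600000 + (0.3/6)·(k1 + 2k2 + 2k3 + k4) = -0.311341
t=0.300000, p=-0.311341:
  k1 = f(0.300000, -0.311341) = 1.089424
  k2 = f(0.450000, -0.147927) = 1.200181
  k3 = f(0.450000, -0.131314) = 1.177587
  k4 = f(0.600000, 0.041935) = 1.274968
  p ← -0.311341 + (0.3/6)·(k1 + 2k2 + 2k3 + k4) = 0.044656
p(0.6) ≈ 0.0447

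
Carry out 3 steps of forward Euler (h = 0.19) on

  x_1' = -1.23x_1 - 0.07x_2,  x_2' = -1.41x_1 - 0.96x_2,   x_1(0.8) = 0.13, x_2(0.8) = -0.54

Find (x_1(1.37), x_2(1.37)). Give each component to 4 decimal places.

Euler on (x_1,x_2): x_1_{n+1} = x_1_n + h·x_1', x_2_{n+1} = x_2_n + h·x_2'.
0.800000: (0.130000, -0.540000); f=(-0.122100, 0.335100) → (0.106801, -0.476331)
0.990000: (0.106801, -0.476331); f=(-0.098022, 0.306688) → (0.088177, -0.418060)
1.180000: (0.088177, -0.418060); f=(-0.079193, 0.277009) → (0.073130, -0.365429)
(x_1(1.37), x_2(1.37)) ≈ (0.0731, -0.3654)

0.0731, -0.3654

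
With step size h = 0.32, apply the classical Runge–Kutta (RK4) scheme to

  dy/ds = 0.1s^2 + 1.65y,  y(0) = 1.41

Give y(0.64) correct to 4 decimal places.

RK4: k1 = f(s_n, y_n); k2 = f(s_n + h/2, y_n + (h/2)·k1); k3 = f(s_n + h/2, y_n + (h/2)·k2); k4 = f(s_n + h, y_n + h·k3); y_{n+1} = y_n + (h/6)·(k1 + 2k2 + 2k3 + k4).
s=0.000000, y=1.410000:
  k1 = f(0.000000, 1.410000) = 2.326500
  k2 = f(0.160000, 1.782240) = 2.943256
  k3 = f(0.160000, 1.880921) = 3.106080
  k4 = f(0.320000, 2.403945) = 3.976750
  y ← 1.410000 + (0.32/6)·(k1 + 2k2 + 2k3 + k4) = 2.391436
s=0.320000, y=2.391436:
  k1 = f(0.320000, 2.391436) = 3.956109
  k2 = f(0.480000, 3.024413) = 5.013322
  k3 = f(0.480000, 3.193567) = 5.292426
  k4 = f(0.640000, 4.085012) = 6.781230
  y ← 2.391436 + (0.32/6)·(k1 + 2k2 + 2k3 + k4) = 4.063374
y(0.64) ≈ 4.0634

4.0634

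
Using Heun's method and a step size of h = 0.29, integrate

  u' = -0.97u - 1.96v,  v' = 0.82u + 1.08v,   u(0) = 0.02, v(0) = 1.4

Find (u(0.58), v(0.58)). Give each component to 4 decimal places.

Heun on (u,v): k1 = f(t_n, state_n); k2 = f(t_n + h, state_n + h·k1); state_{n+1} = state_n + (h/2)·(k1 + k2).
0.000000: (0.020000, 1.400000)
  k1 = (-2.763400, 1.528400)
  predictor → (-0.781386, 1.843236)
  k2 = (-2.854798, 1.349958)
  → (-0.794639, 1.817362)
0.290000: (-0.794639, 1.817362)
  k1 = (-2.791230, 1.311147)
  predictor → (-1.604095, 2.197595)
  k2 = (-2.751313, 1.058044)
  → (-1.598307, 2.160895)
(u(0.58), v(0.58)) ≈ (-1.5983, 2.1609)

-1.5983, 2.1609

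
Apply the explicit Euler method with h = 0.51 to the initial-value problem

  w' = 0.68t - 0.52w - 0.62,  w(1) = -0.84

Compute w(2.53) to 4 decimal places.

0.2200

Euler: w_{n+1} = w_n + h·f(t_n, w_n).
t=1.000000, w=-0.840000: f=0.496800 → w ← -0.840000 + 0.51·0.496800 = -0.586632
t=1.510000, w=-0.586632: f=0.711849 → w ← -0.586632 + 0.51·0.711849 = -0.223589
t=2.020000, w=-0.223589: f=0.869866 → w ← -0.223589 + 0.51·0.869866 = 0.220043
w(2.53) ≈ 0.2200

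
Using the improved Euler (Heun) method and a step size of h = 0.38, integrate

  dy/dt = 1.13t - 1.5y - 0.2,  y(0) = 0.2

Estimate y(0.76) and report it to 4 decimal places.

Heun: k1 = f(t_n, y_n); k2 = f(t_n + h, y_n + h·k1); y_{n+1} = y_n + (h/2)·(k1 + k2).
t=0.000000, y=0.200000:
  k1 = f(0.000000, 0.200000) = -0.500000
  k2 = f(0.380000, 0.010000) = 0.214400
  y ← 0.200000 + (0.38/2)·(-0.500000 + 0.214400) = 0.145736
t=0.380000, y=0.145736:
  k1 = f(0.380000, 0.145736) = 0.010796
  k2 = f(0.760000, 0.149838) = 0.434042
  y ← 0.145736 + (0.38/2)·(0.010796 + 0.434042) = 0.230255
y(0.76) ≈ 0.2303

0.2303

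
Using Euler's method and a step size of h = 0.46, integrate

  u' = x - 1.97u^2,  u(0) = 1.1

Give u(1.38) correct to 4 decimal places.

Euler: u_{n+1} = u_n + h·f(x_n, u_n).
x=0.000000, u=1.100000: f=-2.383700 → u ← 1.100000 + 0.46·(-2.383700) = 0.003498
x=0.460000, u=0.003498: f=0.459976 → u ← 0.003498 + 0.46·0.459976 = 0.215087
x=0.920000, u=0.215087: f=0.828863 → u ← 0.215087 + 0.46·0.828863 = 0.596364
u(1.38) ≈ 0.5964

0.5964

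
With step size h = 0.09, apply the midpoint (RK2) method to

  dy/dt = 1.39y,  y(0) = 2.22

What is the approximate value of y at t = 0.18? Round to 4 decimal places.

2.8494

Midpoint: k1 = f(t_n, y_n); k2 = f(t_n + h/2, y_n + (h/2)·k1); y_{n+1} = y_n + h·k2.
t=0.000000, y=2.220000:
  k1 = f(0.000000, 2.220000) = 3.085800
  k2 = f(0.045000, 2.358861) = 3.278817
  y ← 2.220000 + 0.09·3.278817 = 2.515094
t=0.090000, y=2.515094:
  k1 = f(0.090000, 2.515094) = 3.495980
  k2 = f(0.135000, 2.672413) = 3.714654
  y ← 2.515094 + 0.09·3.714654 = 2.849412
y(0.18) ≈ 2.8494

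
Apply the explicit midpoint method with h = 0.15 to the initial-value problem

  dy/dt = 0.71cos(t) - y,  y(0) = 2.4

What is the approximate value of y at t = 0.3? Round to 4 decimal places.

Midpoint: k1 = f(t_n, y_n); k2 = f(t_n + h/2, y_n + (h/2)·k1); y_{n+1} = y_n + h·k2.
t=0.000000, y=2.400000:
  k1 = f(0.000000, 2.400000) = -1.690000
  k2 = f(0.075000, 2.273250) = -1.565246
  y ← 2.400000 + 0.15·(-1.565246) = 2.165213
t=0.150000, y=2.165213:
  k1 = f(0.150000, 2.165213) = -1.463186
  k2 = f(0.225000, 2.055474) = -1.363370
  y ← 2.165213 + 0.15·(-1.363370) = 1.960708
y(0.3) ≈ 1.9607

1.9607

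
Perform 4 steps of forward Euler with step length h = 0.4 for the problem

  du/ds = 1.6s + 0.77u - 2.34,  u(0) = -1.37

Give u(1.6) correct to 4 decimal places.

Euler: u_{n+1} = u_n + h·f(s_n, u_n).
s=0.000000, u=-1.370000: f=-3.394900 → u ← -1.370000 + 0.4·(-3.394900) = -2.727960
s=0.400000, u=-2.727960: f=-3.800529 → u ← -2.727960 + 0.4·(-3.800529) = -4.248172
s=0.800000, u=-4.248172: f=-4.331092 → u ← -4.248172 + 0.4·(-4.331092) = -5.980609
s=1.200000, u=-5.980609: f=-5.025069 → u ← -5.980609 + 0.4·(-5.025069) = -7.990636
u(1.6) ≈ -7.9906

-7.9906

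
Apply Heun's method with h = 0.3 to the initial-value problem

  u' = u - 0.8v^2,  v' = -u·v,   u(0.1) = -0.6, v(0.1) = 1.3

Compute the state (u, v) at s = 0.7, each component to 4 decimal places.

Heun on (u,v): k1 = f(s_n, state_n); k2 = f(s_n + h, state_n + h·k1); state_{n+1} = state_n + (h/2)·(k1 + k2).
0.100000: (-0.600000, 1.300000)
  k1 = (-1.952000, 0.780000)
  predictor → (-1.185600, 1.534000)
  k2 = (-3.068125, 1.818710)
  → (-1.353019, 1.689807)
0.400000: (-1.353019, 1.689807)
  k1 = (-3.637376, 2.286340)
  predictor → (-2.444231, 2.375709)
  k2 = (-6.959424, 5.806781)
  → (-2.942539, 2.903775)
(u(0.7), v(0.7)) ≈ (-2.9425, 2.9038)

-2.9425, 2.9038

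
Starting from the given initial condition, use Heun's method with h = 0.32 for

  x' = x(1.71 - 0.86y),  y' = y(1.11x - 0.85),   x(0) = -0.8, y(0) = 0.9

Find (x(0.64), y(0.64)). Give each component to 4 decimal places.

-1.7821, 0.2739

Heun on (x,y): k1 = f(t_n, state_n); k2 = f(t_n + h, state_n + h·k1); state_{n+1} = state_n + (h/2)·(k1 + k2).
0.000000: (-0.800000, 0.900000)
  k1 = (-0.748800, -1.564200)
  predictor → (-1.039616, 0.399456)
  k2 = (-1.420602, -0.800499)
  → (-1.147104, 0.521648)
0.320000: (-1.147104, 0.521648)
  k1 = (-1.446937, -1.107608)
  predictor → (-1.610124, 0.167214)
  k2 = (-2.521771, -0.440982)
  → (-1.782098, 0.273874)
(x(0.64), y(0.64)) ≈ (-1.7821, 0.2739)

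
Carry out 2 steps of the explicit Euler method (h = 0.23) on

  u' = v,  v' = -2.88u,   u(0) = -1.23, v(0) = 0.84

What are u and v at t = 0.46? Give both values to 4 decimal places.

Euler on (u,v): u_{n+1} = u_n + h·u', v_{n+1} = v_n + h·v'.
0.000000: (-1.230000, 0.840000); f=(0.840000, 3.542400) → (-1.036800, 1.654752)
0.230000: (-1.036800, 1.654752); f=(1.654752, 2.985984) → (-0.656207, 2.341528)
(u(0.46), v(0.46)) ≈ (-0.6562, 2.3415)

-0.6562, 2.3415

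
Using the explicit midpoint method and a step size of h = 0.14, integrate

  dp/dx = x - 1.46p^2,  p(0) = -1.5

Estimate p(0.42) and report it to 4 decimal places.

-7.5838

Midpoint: k1 = f(x_n, p_n); k2 = f(x_n + h/2, p_n + (h/2)·k1); p_{n+1} = p_n + h·k2.
x=0.000000, p=-1.500000:
  k1 = f(0.000000, -1.500000) = -3.285000
  k2 = f(0.070000, -1.729950) = -4.299381
  p ← -1.500000 + 0.14·(-4.299381) = -2.101913
x=0.140000, p=-2.101913:
  k1 = f(0.140000, -2.101913) = -6.310338
  k2 = f(0.210000, -2.543637) = -9.236331
  p ← -2.101913 + 0.14·(-9.236331) = -3.395000
x=0.280000, p=-3.395000:
  k1 = f(0.280000, -3.395000) = -16.547994
  k2 = f(0.350000, -4.553359) = -29.920298
  p ← -3.395000 + 0.14·(-29.920298) = -7.583841
p(0.42) ≈ -7.5838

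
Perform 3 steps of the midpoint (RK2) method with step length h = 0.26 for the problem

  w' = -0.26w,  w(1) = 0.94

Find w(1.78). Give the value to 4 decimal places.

0.7676

Midpoint: k1 = f(s_n, w_n); k2 = f(s_n + h/2, w_n + (h/2)·k1); w_{n+1} = w_n + h·k2.
s=1.000000, w=0.940000:
  k1 = f(1.000000, 0.940000) = -0.244400
  k2 = f(1.130000, 0.908228) = -0.236139
  w ← 0.940000 + 0.26·(-0.236139) = 0.878604
s=1.260000, w=0.878604:
  k1 = f(1.260000, 0.878604) = -0.228437
  k2 = f(1.390000, 0.848907) = -0.220716
  w ← 0.878604 + 0.26·(-0.220716) = 0.821218
s=1.520000, w=0.821218:
  k1 = f(1.520000, 0.821218) = -0.213517
  k2 = f(1.650000, 0.793461) = -0.206300
  w ← 0.821218 + 0.26·(-0.206300) = 0.767580
w(1.78) ≈ 0.7676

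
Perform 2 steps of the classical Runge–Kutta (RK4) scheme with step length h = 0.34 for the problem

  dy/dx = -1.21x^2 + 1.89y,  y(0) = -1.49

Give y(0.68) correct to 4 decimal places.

RK4: k1 = f(x_n, y_n); k2 = f(x_n + h/2, y_n + (h/2)·k1); k3 = f(x_n + h/2, y_n + (h/2)·k2); k4 = f(x_n + h, y_n + h·k3); y_{n+1} = y_n + (h/6)·(k1 + 2k2 + 2k3 + k4).
x=0.000000, y=-1.490000:
  k1 = f(0.000000, -1.490000) = -2.816100
  k2 = f(0.170000, -1.968737) = -3.755882
  k3 = f(0.170000, -2.128500) = -4.057834
  k4 = f(0.340000, -2.869664) = -5.563540
  y ← -1.490000 + (0.34/6)·(k1 + 2k2 + 2k3 + k4) = -2.850401
x=0.340000, y=-2.850401:
  k1 = f(0.340000, -2.850401) = -5.527133
  k2 = f(0.510000, -3.790013) = -7.477846
  k3 = f(0.510000, -4.121635) = -8.104610
  k4 = f(0.680000, -5.605968) = -11.154784
  y ← -2.850401 + (0.34/6)·(k1 + 2k2 + 2k3 + k4) = -5.561721
y(0.68) ≈ -5.5617

-5.5617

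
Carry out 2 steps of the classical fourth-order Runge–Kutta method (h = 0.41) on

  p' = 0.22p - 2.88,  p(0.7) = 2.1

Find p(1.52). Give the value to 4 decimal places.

RK4: k1 = f(x_n, p_n); k2 = f(x_n + h/2, p_n + (h/2)·k1); k3 = f(x_n + h/2, p_n + (h/2)·k2); k4 = f(x_n + h, p_n + h·k3); p_{n+1} = p_n + (h/6)·(k1 + 2k2 + 2k3 + k4).
x=0.700000, p=2.100000:
  k1 = f(0.700000, 2.100000) = -2.418000
  k2 = f(0.905000, 1.604310) = -2.527052
  k3 = f(0.905000, 1.581954) = -2.531970
  k4 = f(1.110000, 1.061892) = -2.646384
  p ← 2.100000 + (0.41/6)·(k1 + 2k2 + 2k3 + k4) = 1.062534
x=1.110000, p=1.062534:
  k1 = f(1.110000, 1.062534) = -2.646242
  k2 = f(1.315000, 0.520054) = -2.765588
  k3 = f(1.315000, 0.495589) = -2.770971
  k4 = f(1.520000, -0.073564) = -2.896184
  p ← 1.062534 + (0.41/6)·(k1 + 2k2 + 2k3 + k4) = -0.072861
p(1.52) ≈ -0.0729

-0.0729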